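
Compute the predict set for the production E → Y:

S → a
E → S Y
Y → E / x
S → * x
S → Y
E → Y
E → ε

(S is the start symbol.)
{ '*', '/', 'a' }

PREDICT(E → Y) = (FIRST(RHS) \ {ε}) ∪ (FOLLOW(E) if ε ∈ FIRST(RHS), i.e. RHS ⇒* ε)
FIRST(Y) = { '*', '/', 'a' }
FIRST(Y) = { '*', '/', 'a' }
ε ∉ FIRST(Y), so FOLLOW(E) is not added.
PREDICT(E → Y) = { '*', '/', 'a' }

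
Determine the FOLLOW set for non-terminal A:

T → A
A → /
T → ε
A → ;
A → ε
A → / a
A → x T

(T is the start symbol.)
In T → A: A is at the end, add FOLLOW(T)

The FOLLOW sets referred to above (computed the same way, to a fixed point):
  FOLLOW(T) = { $ }

Taking the union: FOLLOW(A) = { $ }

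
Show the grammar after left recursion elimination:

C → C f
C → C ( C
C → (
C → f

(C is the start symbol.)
C → ( C'
C → f C'
C' → f C'
C' → ( C C'
C' → ε

C is directly left-recursive. The standard transformation for
  A → A α₁ | ... | A α_m | β₁ | ... | β_n
is
  A  → β₁ A' | ... | β_n A'
  A' → α₁ A' | ... | α_m A' | ε

C → ( becomes C → ( C'
C → f becomes C → f C'
C → C f becomes C' → f C'
C → C ( C becomes C' → ( C C'
Add C' → ε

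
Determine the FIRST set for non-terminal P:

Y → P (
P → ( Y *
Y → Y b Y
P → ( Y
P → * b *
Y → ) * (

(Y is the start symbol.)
To compute FIRST(P), examine every production with P on the left-hand side, reading each right-hand side left to right until a non-nullable symbol is reached.

From P → ( Y *:
  - '(' is a terminal: add '(' and stop
From P → ( Y:
  - '(' is a terminal: add '(' and stop
From P → * b *:
  - '*' is a terminal: add '*' and stop

Collecting: FIRST(P) = { '(', '*' }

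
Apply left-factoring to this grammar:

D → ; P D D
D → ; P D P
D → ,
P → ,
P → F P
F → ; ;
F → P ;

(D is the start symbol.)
D → ; P D D'
D' → D
D' → P
D → ,
P → ,
P → F P
F → ; ;
F → P ;

Left-factoring transforms A → αβ₁ | αβ₂ into A → αA' and A' → β₁ | β₂
(α is the longest common prefix among the alternatives). Repeat until
no nonterminal has two alternatives with a common prefix.

Round 1: D has alternatives sharing prefix '; P D'. Introduce D': D → ; P D D'
  Add: D' → D
  Add: D' → P

No remaining common prefixes — done.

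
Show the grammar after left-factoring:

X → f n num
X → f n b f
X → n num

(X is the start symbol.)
Left-factoring transforms A → αβ₁ | αβ₂ into A → αA' and A' → β₁ | β₂
(α is the longest common prefix among the alternatives). Repeat until
no nonterminal has two alternatives with a common prefix.

Round 1: X has alternatives sharing prefix 'f n'. Introduce X': X → f n X'
  Add: X' → num
  Add: X' → b f

No remaining common prefixes — done.

Resulting grammar:
X → f n X'
X' → num
X' → b f
X → n num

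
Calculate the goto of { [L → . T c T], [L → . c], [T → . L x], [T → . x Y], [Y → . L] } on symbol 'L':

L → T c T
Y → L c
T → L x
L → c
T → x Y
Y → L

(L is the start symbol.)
GOTO(I, 'L') = CLOSURE({ [A → αX.β] : [A → α.Xβ] ∈ I, X = 'L' })

Items with dot before 'L', with the dot advanced:
  [T → . L x] → [T → L . x]
  [Y → . L] → [Y → L .]
Closure adds nothing (no advanced item has the dot before a non-terminal).

GOTO = { [T → L . x], [Y → L .] }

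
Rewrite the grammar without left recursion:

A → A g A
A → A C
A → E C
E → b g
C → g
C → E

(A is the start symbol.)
A is directly left-recursive. The standard transformation for
  A → A α₁ | ... | A α_m | β₁ | ... | β_n
is
  A  → β₁ A' | ... | β_n A'
  A' → α₁ A' | ... | α_m A' | ε

A → E C becomes A → E C A'
A → A g A becomes A' → g A A'
A → A C becomes A' → C A'
Add A' → ε

Productions for other non-terminals are unchanged:
  E → b g
  C → g
  C → E

Resulting grammar:
A → E C A'
A' → g A A'
A' → C A'
A' → ε
E → b g
C → g
C → E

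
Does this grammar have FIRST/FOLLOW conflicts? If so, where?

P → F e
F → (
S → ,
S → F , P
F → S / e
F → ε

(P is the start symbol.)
A FIRST/FOLLOW conflict occurs when a non-terminal N has a nullable alternative N → β (β ⇒* ε) and another alternative N → α with FIRST(α) ∩ FOLLOW(N) ≠ ∅: on such a lookahead the parser cannot decide between expanding α and letting N vanish via β.

Nullable non-terminals: F.
FIRST sets used below: FIRST(S) = { '(', ',' }

F: nullable alternative(s) F → ε; FOLLOW(F) = { ',', 'e' }
  F → (: FIRST \ {ε} = { '(' } — disjoint from FOLLOW(F)
  F → S / e: FIRST \ {ε} = { '(', ',' } — overlaps FOLLOW(F) on { ',' }: CONFLICT
  F → ε: FIRST \ {ε} = { } — this is the only nullable alternative, skip

P, S have no nullable alternative, so no FIRST/FOLLOW check is needed there.

So the grammar has 1 FIRST/FOLLOW conflict (marked CONFLICT above).

Answer: Yes. F → S '/' e with FOLLOW(F) on { ',' }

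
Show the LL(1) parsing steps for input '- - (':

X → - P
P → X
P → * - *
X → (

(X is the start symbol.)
Stack is shown with the top on the left.

Stack  Input    Action
----------------------
X $    - - ( $  output X → - P
- P $  - - ( $  match '-'
P $    - ( $    output P → X
X $    - ( $    output X → - P
- P $  - ( $    match '-'
P $    ( $      output P → X
X $    ( $      output X → (
( $    ( $      match '('
$      $        accept

The string is accepted.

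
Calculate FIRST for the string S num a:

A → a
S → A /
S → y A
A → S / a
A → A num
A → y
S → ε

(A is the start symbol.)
{ '/', 'a', 'num', 'y' }

FIRST sets of the non-terminals involved (from the grammar, by fixed-point iteration):
  FIRST(S) = { '/', 'a', 'y', ε }

To compute FIRST(S num a), process the symbols left to right:
Symbol S is a non-terminal. Add FIRST(S) \ {ε} = { '/', 'a', 'y' }
S is nullable (ε ∈ FIRST(S)), continue to the next symbol.
Symbol num is a terminal. Add 'num' and stop.
FIRST(S num a) = { '/', 'a', 'num', 'y' }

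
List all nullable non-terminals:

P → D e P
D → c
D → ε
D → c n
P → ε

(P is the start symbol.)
{ 'D', 'P' }

A non-terminal is nullable if it can derive ε (the empty string): either it has an ε-production, or it has a production whose right-hand side consists entirely of nullable non-terminals.

ε-productions: D → ε, P → ε
So D, P are immediately nullable.
Every non-terminal is now nullable.
Nullable = { 'D', 'P' }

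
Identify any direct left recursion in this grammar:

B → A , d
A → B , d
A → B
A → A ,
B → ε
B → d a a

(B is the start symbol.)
Yes, A is left-recursive

Direct left recursion occurs when N → N α for some non-terminal N (the right-hand side begins with the left-hand side itself).

B → A , d: starts with A
A → B , d: starts with B
A → B: starts with B
A → A ,: LEFT RECURSIVE (starts with A)
B → ε: starts with ε
B → d a a: starts with d

The grammar has direct left recursion on: A.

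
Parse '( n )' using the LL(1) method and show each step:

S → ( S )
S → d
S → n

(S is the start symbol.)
Stack is shown with the top on the left.

Stack    Input    Action
------------------------
S $      ( n ) $  output S → ( S )
( S ) $  ( n ) $  match '('
S ) $    n ) $    output S → n
n ) $    n ) $    match 'n'
) $      ) $      match ')'
$        $        accept

The string is accepted.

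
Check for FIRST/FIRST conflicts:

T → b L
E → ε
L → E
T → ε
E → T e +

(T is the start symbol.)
A FIRST/FIRST conflict occurs when two productions N → α and N → β for the same non-terminal have FIRST(α) ∩ FIRST(β) ≠ ∅ (with ε ∈ FIRST of a nullable right-hand side, so two nullable alternatives also conflict).

FIRST sets of the non-terminals at (or reachable through a nullable prefix from) the front of some alternative:
  FIRST(T) = { 'b', ε }

Productions for T:
  T → b L: FIRST = { 'b' }
  T → ε: FIRST = { ε }
Productions for E:
  E → ε: FIRST = { ε }
  E → T e +: FIRST = { 'b', 'e' }
L has only one production, so no FIRST/FIRST conflict is possible there.

All alternatives of each non-terminal have pairwise disjoint FIRST sets.

Answer: No FIRST/FIRST conflicts.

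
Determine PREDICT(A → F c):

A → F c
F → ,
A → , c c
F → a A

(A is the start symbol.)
{ ',', 'a' }

PREDICT(A → F c) = (FIRST(RHS) \ {ε}) ∪ (FOLLOW(A) if ε ∈ FIRST(RHS), i.e. RHS ⇒* ε)
FIRST(F) = { ',', 'a' }
FIRST(F c) = { ',', 'a' }
ε ∉ FIRST(F c), so FOLLOW(A) is not added.
PREDICT(A → F c) = { ',', 'a' }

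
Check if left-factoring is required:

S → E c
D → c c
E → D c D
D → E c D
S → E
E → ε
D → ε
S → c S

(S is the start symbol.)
Left-factoring is needed when two productions for the same non-terminal
share a common prefix on the right-hand side.

Productions for S:
  S → E c
  S → E
  S → c S
Productions for D:
  D → c c
  D → E c D
  D → ε
Productions for E:
  E → D c D
  E → ε

Found common prefix 'E' in productions for S

Answer: Yes, S has productions with common prefix 'E'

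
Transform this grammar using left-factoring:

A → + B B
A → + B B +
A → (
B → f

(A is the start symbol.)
A → + B B A'
A' → ε
A' → +
A → (
B → f

Left-factoring transforms A → αβ₁ | αβ₂ into A → αA' and A' → β₁ | β₂
(α is the longest common prefix among the alternatives). Repeat until
no nonterminal has two alternatives with a common prefix.

Round 1: A has alternatives sharing prefix '+ B B'. Introduce A': A → + B B A'
  Add: A' → ε
  Add: A' → +

No remaining common prefixes — done.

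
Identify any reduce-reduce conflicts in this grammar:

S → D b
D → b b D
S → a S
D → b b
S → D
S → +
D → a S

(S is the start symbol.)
Yes — I10: [D → a S .] vs [S → a S .]

Augment with S' → S and build the canonical LR(0) collection (I0 = CLOSURE({[S' → . S]}), then GOTO on every symbol after a dot until no new states appear). It has 12 states:
  I0: { [D → . a S], [D → . b b D], [D → . b b], [S → . +], [S → . D b], [S → . D], [S → . a S], [S' → . S] }  — shift
  I1: { [S → + .] }  — reduce
  I2: { [S → D . b], [S → D .] }  — shift, reduce
  I3: { [S' → S .] }  — accept
  I4: { [D → . a S], [D → . b b D], [D → . b b], [D → a . S], [S → . +], [S → . D b], [S → . D], [S → . a S], [S → a . S] }  — shift
  I5: { [D → b . b D], [D → b . b] }  — shift
  I6: { [D → . a S], [D → . b b D], [D → . b b], [D → b b . D], [D → b b .] }  — shift, reduce
  I7: { [D → b b D .] }  — reduce
  I8: { [D → . a S], [D → . b b D], [D → . b b], [D → a . S], [S → . +], [S → . D b], [S → . D], [S → . a S] }  — shift
  I9: { [D → a S .] }  — reduce
  I10: { [D → a S .], [S → a S .] }  — 2 reduces
  I11: { [S → D b .] }  — reduce

I10 contains complete items [D → a S .], [S → a S .] — reduce-reduce conflict.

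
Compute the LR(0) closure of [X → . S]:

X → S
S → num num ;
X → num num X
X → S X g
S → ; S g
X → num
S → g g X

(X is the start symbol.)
{ [S → . ; S g], [S → . g g X], [S → . num num ;], [X → . S] }

Start with: [X → . S]
  [X → . S] has the dot before S: add [S → . num num ;], [S → . ; S g], [S → . g g X]
No further items can be added.

CLOSURE = { [S → . ; S g], [S → . g g X], [S → . num num ;], [X → . S] }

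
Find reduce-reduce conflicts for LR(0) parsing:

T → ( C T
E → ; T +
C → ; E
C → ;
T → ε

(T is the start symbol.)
No reduce-reduce conflicts

A reduce-reduce conflict occurs when an LR(0) state has two complete items [A → α .] and [B → β .] — both call for a reduction, and with no lookahead the parser cannot choose between them.

Augment with T' → T and build the canonical LR(0) collection (I0 = CLOSURE({[T' → . T]}), then GOTO on every symbol after a dot until no new states appear). It has 10 states:
  I0: { [T → . ( C T], [T → .], [T' → . T] }  — shift, reduce
  I1: { [C → . ; E], [C → . ;], [T → ( . C T] }  — shift
  I2: { [T' → T .] }  — accept
  I3: { [C → ; . E], [C → ; .], [E → . ; T +] }  — shift, reduce
  I4: { [T → ( C . T], [T → . ( C T], [T → .] }  — shift, reduce
  I5: { [T → ( C T .] }  — reduce
  I6: { [E → ; . T +], [T → . ( C T], [T → .] }  — shift, reduce
  I7: { [C → ; E .] }  — reduce
  I8: { [E → ; T . +] }  — shift
  I9: { [E → ; T + .] }  — reduce

No state contains more than one complete item.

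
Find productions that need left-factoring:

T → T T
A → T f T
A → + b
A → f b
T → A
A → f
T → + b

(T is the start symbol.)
Left-factoring is needed when two productions for the same non-terminal
share a common prefix on the right-hand side.

Productions for T:
  T → T T
  T → A
  T → + b
Productions for A:
  A → T f T
  A → + b
  A → f b
  A → f

Found common prefix 'f' in productions for A

Answer: Yes, A has productions with common prefix 'f'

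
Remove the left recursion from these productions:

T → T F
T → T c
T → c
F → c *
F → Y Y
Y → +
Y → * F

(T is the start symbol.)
T is directly left-recursive. The standard transformation for
  A → A α₁ | ... | A α_m | β₁ | ... | β_n
is
  A  → β₁ A' | ... | β_n A'
  A' → α₁ A' | ... | α_m A' | ε

T → c becomes T → c T'
T → T F becomes T' → F T'
T → T c becomes T' → c T'
Add T' → ε

Productions for other non-terminals are unchanged:
  F → c *
  F → Y Y
  Y → +
  Y → * F

Resulting grammar:
T → c T'
T' → F T'
T' → c T'
T' → ε
F → c *
F → Y Y
Y → +
Y → * F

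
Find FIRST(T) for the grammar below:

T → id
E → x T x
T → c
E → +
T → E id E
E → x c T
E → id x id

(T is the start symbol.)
{ '+', 'c', 'id', 'x' }

FIRST sets of the other non-terminals involved (by the same procedure, iterated to a fixed point):
  FIRST(E) = { '+', 'id', 'x' }

From T → id:
  - id is a terminal: add 'id' and stop
From T → c:
  - c is a terminal: add 'c' and stop
From T → E id E:
  - E is a non-terminal: add FIRST(E) \ {ε} = { '+', 'id', 'x' }
    E is not nullable, so stop

Collecting: FIRST(T) = { '+', 'c', 'id', 'x' }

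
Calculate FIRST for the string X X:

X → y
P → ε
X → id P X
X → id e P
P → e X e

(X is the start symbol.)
FIRST sets of the non-terminals involved (from the grammar, by fixed-point iteration):
  FIRST(X) = { 'id', 'y' }

To compute FIRST(X X), process the symbols left to right:
Symbol X is a non-terminal. Add FIRST(X) \ {ε} = { 'id', 'y' }
X is not nullable (ε ∉ FIRST(X)), so stop here.
FIRST(X X) = { 'id', 'y' }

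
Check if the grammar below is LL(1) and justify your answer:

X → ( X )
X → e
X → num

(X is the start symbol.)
A grammar is LL(1) if for each non-terminal N with multiple productions, the predict sets of those productions are pairwise disjoint, where PREDICT(N → α) = (FIRST(α) \ {ε}) ∪ (FOLLOW(N) if α ⇒* ε).

For X:
  PREDICT(X → '(' X ')') = { '(' }
  PREDICT(X → e) = { 'e' }
  PREDICT(X → num) = { 'num' }

All predict sets are disjoint. The grammar IS LL(1).

Answer: Yes, the grammar is LL(1).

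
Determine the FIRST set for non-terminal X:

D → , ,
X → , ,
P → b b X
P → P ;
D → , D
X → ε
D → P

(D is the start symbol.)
{ ',', ε }

To compute FIRST(X), examine every production with X on the left-hand side, reading each right-hand side left to right until a non-nullable symbol is reached.

From X → , ,:
  - ',' is a terminal: add ',' and stop
From X → ε:
  - ε-production, so ε ∈ FIRST(X)

Collecting: FIRST(X) = { ',', ε }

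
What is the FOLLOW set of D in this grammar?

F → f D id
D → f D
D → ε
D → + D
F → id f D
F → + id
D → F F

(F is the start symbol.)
In F → f D id: D is followed by id, add FIRST(id) \ {ε} = { 'id' }
In D → f D: D is at the end; this adds FOLLOW(D) to itself — nothing new
In D → + D: D is at the end; this adds FOLLOW(D) to itself — nothing new
In F → id f D: D is at the end, add FOLLOW(F)

The FOLLOW sets referred to above (computed the same way, to a fixed point):
  FOLLOW(F) = { $, '+', 'f', 'id' }

Taking the union: FOLLOW(D) = { $, '+', 'f', 'id' }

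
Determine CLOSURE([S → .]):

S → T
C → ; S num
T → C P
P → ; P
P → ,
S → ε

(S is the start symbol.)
{ [S → .] }

Start with: [S → .]
The dot is at the end, so nothing is added.

CLOSURE = { [S → .] }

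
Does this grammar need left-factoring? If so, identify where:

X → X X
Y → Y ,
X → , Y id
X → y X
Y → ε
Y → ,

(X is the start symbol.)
Left-factoring is needed when two productions for the same non-terminal
share a common prefix on the right-hand side.

Productions for X:
  X → X X
  X → , Y id
  X → y X
Productions for Y:
  Y → Y ,
  Y → ε
  Y → ,

No common prefixes found.

Answer: No, left-factoring is not needed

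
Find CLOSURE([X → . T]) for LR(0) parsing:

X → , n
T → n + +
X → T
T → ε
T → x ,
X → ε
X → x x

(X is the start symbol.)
Start with: [X → . T]
  [X → . T] has the dot before T: add [T → . n + +], [T → .], [T → . x ,]
No further items can be added.

CLOSURE = { [T → . n + +], [T → . x ,], [T → .], [X → . T] }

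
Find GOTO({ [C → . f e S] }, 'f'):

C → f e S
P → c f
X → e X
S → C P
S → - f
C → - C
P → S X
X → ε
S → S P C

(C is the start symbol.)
{ [C → f . e S] }

GOTO(I, 'f') = CLOSURE({ [A → αX.β] : [A → α.Xβ] ∈ I, X = 'f' })

Items with dot before 'f', with the dot advanced:
  [C → . f e S] → [C → f . e S]
Closure adds nothing (no advanced item has the dot before a non-terminal).

GOTO = { [C → f . e S] }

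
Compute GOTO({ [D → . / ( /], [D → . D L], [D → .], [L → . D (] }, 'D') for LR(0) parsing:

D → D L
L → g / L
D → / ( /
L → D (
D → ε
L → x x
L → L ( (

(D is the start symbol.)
GOTO(I, 'D') = CLOSURE({ [A → αX.β] : [A → α.Xβ] ∈ I, X = 'D' })

Items with dot before 'D', with the dot advanced:
  [D → . D L] → [D → D . L]
  [L → . D (] → [L → D . (]
Closure of the advanced items:
  [D → D . L] has the dot before L: add [L → . g / L], [L → . D (], [L → . x x], [L → . L ( (]
  [L → . D (] has the dot before D: add [D → . D L], [D → . / ( /], [D → .]

GOTO = { [D → . / ( /], [D → . D L], [D → .], [D → D . L], [L → . D (], [L → . L ( (], [L → . g / L], [L → . x x], [L → D . (] }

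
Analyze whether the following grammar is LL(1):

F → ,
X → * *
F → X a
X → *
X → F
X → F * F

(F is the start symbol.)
No. Predict set conflict for F: { ',' }

A grammar is LL(1) if for each non-terminal N with multiple productions, the predict sets of those productions are pairwise disjoint, where PREDICT(N → α) = (FIRST(α) \ {ε}) ∪ (FOLLOW(N) if α ⇒* ε).

Relevant sets:
  FIRST(X) = { '*', ',' }
  FIRST(F) = { '*', ',' }

For F:
  PREDICT(F → ',') = { ',' }
  PREDICT(F → X a) = { '*', ',' }
For X:
  PREDICT(X → '*' '*') = { '*' }
  PREDICT(X → '*') = { '*' }
  PREDICT(X → F) = { '*', ',' }
  PREDICT(X → F '*' F) = { '*', ',' }

Conflict found: Predict set conflict for F: { ',' }
The grammar is NOT LL(1).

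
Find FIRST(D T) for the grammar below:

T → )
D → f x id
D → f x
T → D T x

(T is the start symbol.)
FIRST sets of the non-terminals involved (from the grammar, by fixed-point iteration):
  FIRST(D) = { 'f' }

To compute FIRST(D T), process the symbols left to right:
Symbol D is a non-terminal. Add FIRST(D) \ {ε} = { 'f' }
D is not nullable (ε ∉ FIRST(D)), so stop here.
FIRST(D T) = { 'f' }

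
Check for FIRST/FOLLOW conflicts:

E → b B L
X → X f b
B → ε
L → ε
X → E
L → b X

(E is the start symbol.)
No FIRST/FOLLOW conflicts.

Nullable non-terminals: B, L.
B has a nullable alternative but only one production, so nothing to check.

L: nullable alternative(s) L → ε; FOLLOW(L) = { $, 'f' }
  L → ε: FIRST \ {ε} = { } — this is the only nullable alternative, skip
  L → b X: FIRST \ {ε} = { 'b' } — disjoint from FOLLOW(L)

E, X have no nullable alternative, so no FIRST/FOLLOW check is needed there.

No FIRST/FOLLOW conflicts found.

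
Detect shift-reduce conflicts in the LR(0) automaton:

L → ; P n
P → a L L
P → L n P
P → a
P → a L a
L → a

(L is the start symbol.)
Yes — I6: [L → a .] vs [L → . ; P n]

A shift-reduce conflict occurs when an LR(0) state has both:
  - a complete (reduce) item [A → α .] (dot at the end), and
  - a shift item [B → β . c γ] (dot before a terminal).

Augment with L' → L and build the canonical LR(0) collection (I0 = CLOSURE({[L' → . L]}), then GOTO on every symbol after a dot until no new states appear). It has 13 states:
  I0: { [L → . ; P n], [L → . a], [L' → . L] }  — shift
  I1: { [L → . ; P n], [L → . a], [L → ; . P n], [P → . L n P], [P → . a L L], [P → . a L a], [P → . a] }  — shift
  I2: { [L' → L .] }  — accept
  I3: { [L → a .] }  — reduce
  I4: { [P → L . n P] }  — shift
  I5: { [L → ; P . n] }  — shift
  I6: { [L → . ; P n], [L → . a], [L → a .], [P → a . L L], [P → a . L a], [P → a .] }  — shift, 2 reduces
  I7: { [L → . ; P n], [L → . a], [P → a L . L], [P → a L . a] }  — shift
  I8: { [P → a L L .] }  — reduce
  I9: { [L → a .], [P → a L a .] }  — 2 reduces
  I10: { [L → ; P n .] }  — reduce
  I11: { [L → . ; P n], [L → . a], [P → . L n P], [P → . a L L], [P → . a L a], [P → . a], [P → L n . P] }  — shift
  I12: { [P → L n P .] }  — reduce

I6 contains reduce items [L → a .], [P → a .] and shift items [L → . ; P n], [L → . a] — shift-reduce conflict.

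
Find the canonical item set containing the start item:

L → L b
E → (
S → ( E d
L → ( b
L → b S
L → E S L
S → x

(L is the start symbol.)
First, augment the grammar with L' → L
I₀ = CLOSURE({ [L' → . L] }):
  [L' → . L] has the dot before L: add [L → . L b], [L → . ( b], [L → . b S], [L → . E S L]
  [L → . E S L] has the dot before E: add [E → . (]
No further items can be added.

I₀ = { [E → . (], [L → . ( b], [L → . E S L], [L → . L b], [L → . b S], [L' → . L] }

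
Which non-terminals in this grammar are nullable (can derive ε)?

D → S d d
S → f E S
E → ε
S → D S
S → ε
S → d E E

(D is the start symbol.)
ε-productions: E → ε, S → ε
So E, S are immediately nullable.
No further non-terminal can be added: every production for the remaining non-terminals contains a terminal or a non-nullable non-terminal.
Nullable = { 'E', 'S' }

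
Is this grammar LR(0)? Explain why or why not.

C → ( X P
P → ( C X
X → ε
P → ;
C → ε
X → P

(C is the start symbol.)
No. Shift-reduce conflict between [C → .] and [C → . ( X P]

A grammar is LR(0) if no state in the canonical LR(0) collection has:
  - both a shift item (dot before a terminal) and a complete item (shift-reduce conflict), or
  - two or more complete items (reduce-reduce conflict; the accept item [C' → C .] counts as a complete item here).

Augment with C' → C and build the canonical LR(0) collection (I0 = CLOSURE({[C' → . C]}), then GOTO on every symbol after a dot until no new states appear). It has 10 states:
  I0: { [C → . ( X P], [C → .], [C' → . C] }  — shift, reduce
  I1: { [C → ( . X P], [P → . ( C X], [P → . ;], [X → . P], [X → .] }  — shift, reduce
  I2: { [C' → C .] }  — accept
  I3: { [C → . ( X P], [C → .], [P → ( . C X] }  — shift, reduce
  I4: { [P → ; .] }  — reduce
  I5: { [X → P .] }  — reduce
  I6: { [C → ( X . P], [P → . ( C X], [P → . ;] }  — shift
  I7: { [C → ( X P .] }  — reduce
  I8: { [P → ( C . X], [P → . ( C X], [P → . ;], [X → . P], [X → .] }  — shift, reduce
  I9: { [P → ( C X .] }  — reduce

Conflict in state I0:
  Shift-reduce conflict between [C → .] and [C → . ( X P]
So the grammar is NOT LR(0).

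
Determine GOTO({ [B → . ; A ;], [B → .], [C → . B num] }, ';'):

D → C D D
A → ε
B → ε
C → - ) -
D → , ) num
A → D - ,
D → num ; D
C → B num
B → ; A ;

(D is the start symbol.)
{ [A → . D - ,], [A → .], [B → . ; A ;], [B → .], [B → ; . A ;], [C → . - ) -], [C → . B num], [D → . , ) num], [D → . C D D], [D → . num ; D] }

GOTO(I, ';') = CLOSURE({ [A → αX.β] : [A → α.Xβ] ∈ I, X = ';' })

Items with dot before ';', with the dot advanced:
  [B → . ; A ;] → [B → ; . A ;]
Closure of the advanced items:
  [B → ; . A ;] has the dot before A: add [A → .], [A → . D - ,]
  [A → . D - ,] has the dot before D: add [D → . C D D], [D → . , ) num], [D → . num ; D]
  [D → . C D D] has the dot before C: add [C → . - ) -], [C → . B num]
  [C → . B num] has the dot before B: add [B → .], [B → . ; A ;]

GOTO = { [A → . D - ,], [A → .], [B → . ; A ;], [B → .], [B → ; . A ;], [C → . - ) -], [C → . B num], [D → . , ) num], [D → . C D D], [D → . num ; D] }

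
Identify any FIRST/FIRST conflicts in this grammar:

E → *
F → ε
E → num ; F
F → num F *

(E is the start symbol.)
Productions for E:
  E → *: FIRST = { '*' }
  E → num ; F: FIRST = { 'num' }
Productions for F:
  F → ε: FIRST = { ε }
  F → num F *: FIRST = { 'num' }

All alternatives of each non-terminal have pairwise disjoint FIRST sets.

Answer: No FIRST/FIRST conflicts.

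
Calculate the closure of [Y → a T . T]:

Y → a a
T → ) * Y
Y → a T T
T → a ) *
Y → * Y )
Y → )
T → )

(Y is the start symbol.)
To compute CLOSURE, for each item [A → α.Bβ] where B is a non-terminal, add [B → .γ] for all productions B → γ; repeat for the newly added items until nothing changes.

Start with: [Y → a T . T]
  [Y → a T . T] has the dot before T: add [T → . ) * Y], [T → . a ) *], [T → . )]
No further items can be added.

CLOSURE = { [T → . ) * Y], [T → . )], [T → . a ) *], [Y → a T . T] }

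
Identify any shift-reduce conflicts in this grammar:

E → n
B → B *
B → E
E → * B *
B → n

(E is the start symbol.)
No shift-reduce conflicts

Augment with E' → E and build the canonical LR(0) collection (I0 = CLOSURE({[E' → . E]}), then GOTO on every symbol after a dot until no new states appear). It has 8 states:
  I0: { [E → . * B *], [E → . n], [E' → . E] }  — shift
  I1: { [B → . B *], [B → . E], [B → . n], [E → * . B *], [E → . * B *], [E → . n] }  — shift
  I2: { [E' → E .] }  — accept
  I3: { [E → n .] }  — reduce
  I4: { [B → B . *], [E → * B . *] }  — shift
  I5: { [B → E .] }  — reduce
  I6: { [B → n .], [E → n .] }  — 2 reduces
  I7: { [B → B * .], [E → * B * .] }  — 2 reduces

No state contains both a complete item and a shift item.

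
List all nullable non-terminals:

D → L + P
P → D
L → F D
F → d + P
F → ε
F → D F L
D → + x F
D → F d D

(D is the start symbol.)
{ 'F' }

A non-terminal is nullable if it can derive ε (the empty string): either it has an ε-production, or it has a production whose right-hand side consists entirely of nullable non-terminals.

ε-productions: F → ε
So F is immediately nullable.
No further non-terminal can be added: every production for the remaining non-terminals contains a terminal or a non-nullable non-terminal.
Nullable = { 'F' }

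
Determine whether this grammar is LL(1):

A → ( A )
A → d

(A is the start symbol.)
A grammar is LL(1) if for each non-terminal N with multiple productions, the predict sets of those productions are pairwise disjoint, where PREDICT(N → α) = (FIRST(α) \ {ε}) ∪ (FOLLOW(N) if α ⇒* ε).

For A:
  PREDICT(A → '(' A ')') = { '(' }
  PREDICT(A → d) = { 'd' }

All predict sets are disjoint. The grammar IS LL(1).

Answer: Yes, the grammar is LL(1).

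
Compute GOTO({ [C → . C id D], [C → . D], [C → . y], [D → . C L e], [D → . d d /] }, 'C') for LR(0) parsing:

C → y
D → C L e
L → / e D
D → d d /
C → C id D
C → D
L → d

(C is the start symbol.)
GOTO(I, 'C') = CLOSURE({ [A → αX.β] : [A → α.Xβ] ∈ I, X = 'C' })

Items with dot before 'C', with the dot advanced:
  [C → . C id D] → [C → C . id D]
  [D → . C L e] → [D → C . L e]
Closure of the advanced items:
  [D → C . L e] has the dot before L: add [L → . / e D], [L → . d]

GOTO = { [C → C . id D], [D → C . L e], [L → . / e D], [L → . d] }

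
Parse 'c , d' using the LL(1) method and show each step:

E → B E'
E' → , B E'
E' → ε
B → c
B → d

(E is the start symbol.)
LL(1) parsing maintains a stack (initially the start symbol over $) and the input. At each step: if the stack top is a terminal, match it against the current input token; if it is a non-terminal N, replace it with the RHS of M[N, lookahead] (the unique production whose predict set contains the lookahead).

Stack is shown with the top on the left.

Stack     Input    Action
-------------------------
E $       c , d $  output E → B E'
B E' $    c , d $  output B → c
c E' $    c , d $  match 'c'
E' $      , d $    output E' → , B E'
, B E' $  , d $    match ','
B E' $    d $      output B → d
d E' $    d $      match 'd'
E' $      $        output E' → ε
$         $        accept

The string is accepted.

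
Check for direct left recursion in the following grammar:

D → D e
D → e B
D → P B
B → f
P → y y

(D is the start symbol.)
Direct left recursion occurs when N → N α for some non-terminal N (the right-hand side begins with the left-hand side itself).

D → D e: LEFT RECURSIVE (starts with D)
D → e B: starts with e
D → P B: starts with P
B → f: starts with f
P → y y: starts with y

The grammar has direct left recursion on: D.

Answer: Yes, D is left-recursive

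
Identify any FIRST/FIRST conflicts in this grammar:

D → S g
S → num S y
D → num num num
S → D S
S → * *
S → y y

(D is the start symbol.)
FIRST sets of the non-terminals at (or reachable through a nullable prefix from) the front of some alternative:
  FIRST(S) = { '*', 'num', 'y' }
  FIRST(D) = { '*', 'num', 'y' }

Productions for D:
  D → S g: FIRST = { '*', 'num', 'y' }
  D → num num num: FIRST = { 'num' }
Productions for S:
  S → num S y: FIRST = { 'num' }
  S → D S: FIRST = { '*', 'num', 'y' }
  S → * *: FIRST = { '*' }
  S → y y: FIRST = { 'y' }

Conflict for D: D → S g and D → num num num
  Overlap: { 'num' }
Conflict for S: S → num S y and S → D S
  Overlap: { 'num' }
Conflict for S: S → D S and S → * *
  Overlap: { '*' }
Conflict for S: S → D S and S → y y
  Overlap: { 'y' }

Answer: Yes. D → S g / D → num num num on { 'num' }; S → num S y / S → D S on { 'num' }; S → D S / S → '*' '*' on { '*' }; S → D S / S → y y on { 'y' }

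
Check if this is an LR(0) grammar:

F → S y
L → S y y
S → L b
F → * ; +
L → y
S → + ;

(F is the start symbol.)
No. Shift-reduce conflict between [F → S y .] and [L → S y . y]

Augment with F' → F and build the canonical LR(0) collection (I0 = CLOSURE({[F' → . F]}), then GOTO on every symbol after a dot until no new states appear). It has 13 states:
  I0: { [F → . * ; +], [F → . S y], [F' → . F], [L → . S y y], [L → . y], [S → . + ;], [S → . L b] }  — shift
  I1: { [F → * . ; +] }  — shift
  I2: { [S → + . ;] }  — shift
  I3: { [F' → F .] }  — accept
  I4: { [S → L . b] }  — shift
  I5: { [F → S . y], [L → S . y y] }  — shift
  I6: { [L → y .] }  — reduce
  I7: { [F → S y .], [L → S y . y] }  — shift, reduce
  I8: { [L → S y y .] }  — reduce
  I9: { [S → L b .] }  — reduce
  I10: { [S → + ; .] }  — reduce
  I11: { [F → * ; . +] }  — shift
  I12: { [F → * ; + .] }  — reduce

Conflict in state I7:
  Shift-reduce conflict between [F → S y .] and [L → S y . y]
So the grammar is NOT LR(0).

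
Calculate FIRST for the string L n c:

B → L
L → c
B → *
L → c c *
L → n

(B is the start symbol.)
FIRST sets of the non-terminals involved (from the grammar, by fixed-point iteration):
  FIRST(L) = { 'c', 'n' }

To compute FIRST(L n c), process the symbols left to right:
Symbol L is a non-terminal. Add FIRST(L) \ {ε} = { 'c', 'n' }
L is not nullable (ε ∉ FIRST(L)), so stop here.
FIRST(L n c) = { 'c', 'n' }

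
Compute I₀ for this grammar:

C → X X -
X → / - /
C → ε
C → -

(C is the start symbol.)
{ [C → . -], [C → . X X -], [C → .], [C' → . C], [X → . / - /] }

First, augment the grammar with C' → C
I₀ = CLOSURE({ [C' → . C] }):
  [C' → . C] has the dot before C: add [C → . X X -], [C → .], [C → . -]
  [C → . X X -] has the dot before X: add [X → . / - /]
No further items can be added.

I₀ = { [C → . -], [C → . X X -], [C → .], [C' → . C], [X → . / - /] }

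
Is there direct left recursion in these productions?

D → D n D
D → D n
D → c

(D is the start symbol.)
Yes, D is left-recursive

Direct left recursion occurs when N → N α for some non-terminal N (the right-hand side begins with the left-hand side itself).

D → D n D: LEFT RECURSIVE (starts with D)
D → D n: LEFT RECURSIVE (starts with D)
D → c: starts with c

The grammar has direct left recursion on: D.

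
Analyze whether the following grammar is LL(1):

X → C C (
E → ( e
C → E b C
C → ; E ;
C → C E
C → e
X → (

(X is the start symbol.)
No. Predict set conflict for X: { '(' }

A grammar is LL(1) if for each non-terminal N with multiple productions, the predict sets of those productions are pairwise disjoint, where PREDICT(N → α) = (FIRST(α) \ {ε}) ∪ (FOLLOW(N) if α ⇒* ε).

Relevant sets:
  FIRST(C) = { '(', ';', 'e' }
  FIRST(E) = { '(' }

For X:
  PREDICT(X → C C '(') = { '(', ';', 'e' }
  PREDICT(X → '(') = { '(' }
For C:
  PREDICT(C → E b C) = { '(' }
  PREDICT(C → ';' E ';') = { ';' }
  PREDICT(C → C E) = { '(', ';', 'e' }
  PREDICT(C → e) = { 'e' }
E has a single production, so nothing to check there.

Conflict found: Predict set conflict for X: { '(' }
The grammar is NOT LL(1).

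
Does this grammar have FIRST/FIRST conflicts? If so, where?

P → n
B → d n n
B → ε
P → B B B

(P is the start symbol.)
A FIRST/FIRST conflict occurs when two productions N → α and N → β for the same non-terminal have FIRST(α) ∩ FIRST(β) ≠ ∅ (with ε ∈ FIRST of a nullable right-hand side, so two nullable alternatives also conflict).

FIRST sets of the non-terminals at (or reachable through a nullable prefix from) the front of some alternative:
  FIRST(B) = { 'd', ε }

Productions for P:
  P → n: FIRST = { 'n' }
  P → B B B: FIRST = { 'd', ε }
Productions for B:
  B → d n n: FIRST = { 'd' }
  B → ε: FIRST = { ε }

All alternatives of each non-terminal have pairwise disjoint FIRST sets.

Answer: No FIRST/FIRST conflicts.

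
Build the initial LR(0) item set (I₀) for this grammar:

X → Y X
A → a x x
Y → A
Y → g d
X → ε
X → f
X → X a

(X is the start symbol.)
{ [A → . a x x], [X → . X a], [X → . Y X], [X → . f], [X → .], [X' → . X], [Y → . A], [Y → . g d] }

First, augment the grammar with X' → X
I₀ = CLOSURE({ [X' → . X] }):
  [X' → . X] has the dot before X: add [X → . Y X], [X → .], [X → . f], [X → . X a]
  [X → . Y X] has the dot before Y: add [Y → . A], [Y → . g d]
  [Y → . A] has the dot before A: add [A → . a x x]
No further items can be added.

I₀ = { [A → . a x x], [X → . X a], [X → . Y X], [X → . f], [X → .], [X' → . X], [Y → . A], [Y → . g d] }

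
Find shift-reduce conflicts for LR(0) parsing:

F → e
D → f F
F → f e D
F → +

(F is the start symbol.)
Augment with F' → F and build the canonical LR(0) collection (I0 = CLOSURE({[F' → . F]}), then GOTO on every symbol after a dot until no new states appear). It has 9 states:
  I0: { [F → . +], [F → . e], [F → . f e D], [F' → . F] }  — shift
  I1: { [F → + .] }  — reduce
  I2: { [F' → F .] }  — accept
  I3: { [F → e .] }  — reduce
  I4: { [F → f . e D] }  — shift
  I5: { [D → . f F], [F → f e . D] }  — shift
  I6: { [F → f e D .] }  — reduce
  I7: { [D → f . F], [F → . +], [F → . e], [F → . f e D] }  — shift
  I8: { [D → f F .] }  — reduce

No state contains both a complete item and a shift item.

Answer: No shift-reduce conflicts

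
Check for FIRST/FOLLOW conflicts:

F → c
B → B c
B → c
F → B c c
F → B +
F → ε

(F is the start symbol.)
A FIRST/FOLLOW conflict occurs when a non-terminal N has a nullable alternative N → β (β ⇒* ε) and another alternative N → α with FIRST(α) ∩ FOLLOW(N) ≠ ∅: on such a lookahead the parser cannot decide between expanding α and letting N vanish via β.

Nullable non-terminals: F.
FIRST sets used below: FIRST(B) = { 'c' }

F: nullable alternative(s) F → ε; FOLLOW(F) = { $ }
  F → c: FIRST \ {ε} = { 'c' } — disjoint from FOLLOW(F)
  F → B c c: FIRST \ {ε} = { 'c' } — disjoint from FOLLOW(F)
  F → B +: FIRST \ {ε} = { 'c' } — disjoint from FOLLOW(F)
  F → ε: FIRST \ {ε} = { } — this is the only nullable alternative, skip

B has no nullable alternative, so no FIRST/FOLLOW check is needed there.

No FIRST/FOLLOW conflicts found.

Answer: No FIRST/FOLLOW conflicts.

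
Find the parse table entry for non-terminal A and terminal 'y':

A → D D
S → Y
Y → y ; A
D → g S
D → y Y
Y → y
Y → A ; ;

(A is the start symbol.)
A → D D

To find M[A, 'y'], we find productions for A where 'y' is in the predict set (PREDICT(N → α) = (FIRST(α) \ {ε}) ∪ (FOLLOW(N) if α ⇒* ε)).

Relevant sets:
  FIRST(D) = { 'g', 'y' }

A → D D: PREDICT = { 'g', 'y' }
  'y' is in predict set, so this production goes in M[A, 'y']

M[A, 'y'] = A → D D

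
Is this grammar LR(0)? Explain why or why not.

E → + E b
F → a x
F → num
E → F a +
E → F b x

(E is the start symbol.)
Yes, the grammar is LR(0)

Augment with E' → E and build the canonical LR(0) collection (I0 = CLOSURE({[E' → . E]}), then GOTO on every symbol after a dot until no new states appear). It has 13 states:
  I0: { [E → . + E b], [E → . F a +], [E → . F b x], [E' → . E], [F → . a x], [F → . num] }  — shift
  I1: { [E → + . E b], [E → . + E b], [E → . F a +], [E → . F b x], [F → . a x], [F → . num] }  — shift
  I2: { [E' → E .] }  — accept
  I3: { [E → F . a +], [E → F . b x] }  — shift
  I4: { [F → a . x] }  — shift
  I5: { [F → num .] }  — reduce
  I6: { [F → a x .] }  — reduce
  I7: { [E → F a . +] }  — shift
  I8: { [E → F b . x] }  — shift
  I9: { [E → F b x .] }  — reduce
  I10: { [E → F a + .] }  — reduce
  I11: { [E → + E . b] }  — shift
  I12: { [E → + E b .] }  — reduce

Every state is either a pure shift/goto state or contains exactly one complete item and nothing to shift — no conflicts. The grammar is LR(0).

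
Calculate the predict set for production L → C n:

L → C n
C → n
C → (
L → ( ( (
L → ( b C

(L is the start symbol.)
{ '(', 'n' }

PREDICT(L → C n) = (FIRST(RHS) \ {ε}) ∪ (FOLLOW(L) if ε ∈ FIRST(RHS), i.e. RHS ⇒* ε)
FIRST(C) = { '(', 'n' }
FIRST(C n) = { '(', 'n' }
ε ∉ FIRST(C n), so FOLLOW(L) is not added.
PREDICT(L → C n) = { '(', 'n' }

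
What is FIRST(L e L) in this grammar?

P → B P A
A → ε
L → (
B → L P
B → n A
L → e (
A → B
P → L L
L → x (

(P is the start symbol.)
{ '(', 'e', 'x' }

FIRST sets of the non-terminals involved (from the grammar, by fixed-point iteration):
  FIRST(L) = { '(', 'e', 'x' }

To compute FIRST(L e L), process the symbols left to right:
Symbol L is a non-terminal. Add FIRST(L) \ {ε} = { '(', 'e', 'x' }
L is not nullable (ε ∉ FIRST(L)), so stop here.
FIRST(L e L) = { '(', 'e', 'x' }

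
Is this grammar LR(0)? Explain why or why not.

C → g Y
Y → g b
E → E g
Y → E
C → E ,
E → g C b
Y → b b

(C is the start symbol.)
A grammar is LR(0) if no state in the canonical LR(0) collection has:
  - both a shift item (dot before a terminal) and a complete item (shift-reduce conflict), or
  - two or more complete items (reduce-reduce conflict; the accept item [C' → C .] counts as a complete item here).

Augment with C' → C and build the canonical LR(0) collection (I0 = CLOSURE({[C' → . C]}), then GOTO on every symbol after a dot until no new states appear). It has 14 states:
  I0: { [C → . E ,], [C → . g Y], [C' → . C], [E → . E g], [E → . g C b] }  — shift
  I1: { [C' → C .] }  — accept
  I2: { [C → E . ,], [E → E . g] }  — shift
  I3: { [C → . E ,], [C → . g Y], [C → g . Y], [E → . E g], [E → . g C b], [E → g . C b], [Y → . E], [Y → . b b], [Y → . g b] }  — shift
  I4: { [E → g C . b] }  — shift
  I5: { [C → E . ,], [E → E . g], [Y → E .] }  — shift, reduce
  I6: { [C → g Y .] }  — reduce
  I7: { [Y → b . b] }  — shift
  I8: { [C → . E ,], [C → . g Y], [C → g . Y], [E → . E g], [E → . g C b], [E → g . C b], [Y → . E], [Y → . b b], [Y → . g b], [Y → g . b] }  — shift
  I9: { [Y → b . b], [Y → g b .] }  — shift, reduce
  I10: { [Y → b b .] }  — reduce
  I11: { [C → E , .] }  — reduce
  I12: { [E → E g .] }  — reduce
  I13: { [E → g C b .] }  — reduce

Conflict in state I5:
  Shift-reduce conflict between [Y → E .] and [C → E . ,]
So the grammar is NOT LR(0).

Answer: No. Shift-reduce conflict between [Y → E .] and [C → E . ,]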